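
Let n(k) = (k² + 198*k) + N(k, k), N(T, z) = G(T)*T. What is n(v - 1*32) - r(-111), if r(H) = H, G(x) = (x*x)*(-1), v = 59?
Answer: -13497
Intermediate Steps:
G(x) = -x² (G(x) = x²*(-1) = -x²)
N(T, z) = -T³ (N(T, z) = (-T²)*T = -T³)
n(k) = k² - k³ + 198*k (n(k) = (k² + 198*k) - k³ = k² - k³ + 198*k)
n(v - 1*32) - r(-111) = (59 - 1*32)*(198 + (59 - 1*32) - (59 - 1*32)²) - 1*(-111) = (59 - 32)*(198 + (59 - 32) - (59 - 32)²) + 111 = 27*(198 + 27 - 1*27²) + 111 = 27*(198 + 27 - 1*729) + 111 = 27*(198 + 27 - 729) + 111 = 27*(-504) + 111 = -13608 + 111 = -13497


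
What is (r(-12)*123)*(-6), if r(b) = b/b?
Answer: -738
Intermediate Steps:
r(b) = 1
(r(-12)*123)*(-6) = (1*123)*(-6) = 123*(-6) = -738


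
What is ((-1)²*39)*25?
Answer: 975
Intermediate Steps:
((-1)²*39)*25 = (1*39)*25 = 39*25 = 975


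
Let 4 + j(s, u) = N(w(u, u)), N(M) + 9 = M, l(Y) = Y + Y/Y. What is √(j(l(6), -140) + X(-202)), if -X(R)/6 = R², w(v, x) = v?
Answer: I*√244977 ≈ 494.95*I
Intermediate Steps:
l(Y) = 1 + Y (l(Y) = Y + 1 = 1 + Y)
N(M) = -9 + M
X(R) = -6*R²
j(s, u) = -13 + u (j(s, u) = -4 + (-9 + u) = -13 + u)
√(j(l(6), -140) + X(-202)) = √((-13 - 140) - 6*(-202)²) = √(-153 - 6*40804) = √(-153 - 244824) = √(-244977) = I*√244977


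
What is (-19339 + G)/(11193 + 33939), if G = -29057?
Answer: -4033/3761 ≈ -1.0723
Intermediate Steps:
(-19339 + G)/(11193 + 33939) = (-19339 - 29057)/(11193 + 33939) = -48396/45132 = -48396*1/45132 = -4033/3761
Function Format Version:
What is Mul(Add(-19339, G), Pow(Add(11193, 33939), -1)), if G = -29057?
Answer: Rational(-4033, 3761) ≈ -1.0723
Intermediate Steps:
Mul(Add(-19339, G), Pow(Add(11193, 33939), -1)) = Mul(Add(-19339, -29057), Pow(Add(11193, 33939), -1)) = Mul(-48396, Pow(45132, -1)) = Mul(-48396, Rational(1, 45132)) = Rational(-4033, 3761)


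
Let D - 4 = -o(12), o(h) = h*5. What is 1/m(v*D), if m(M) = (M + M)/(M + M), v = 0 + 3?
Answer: 1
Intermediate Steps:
v = 3
o(h) = 5*h
D = -56 (D = 4 - 5*12 = 4 - 1*60 = 4 - 60 = -56)
m(M) = 1 (m(M) = (2*M)/((2*M)) = (2*M)*(1/(2*M)) = 1)
1/m(v*D) = 1/1 = 1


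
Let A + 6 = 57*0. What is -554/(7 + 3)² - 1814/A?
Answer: 44519/150 ≈ 296.79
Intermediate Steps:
A = -6 (A = -6 + 57*0 = -6 + 0 = -6)
-554/(7 + 3)² - 1814/A = -554/(7 + 3)² - 1814/(-6) = -554/(10²) - 1814*(-⅙) = -554/100 + 907/3 = -554*1/100 + 907/3 = -277/50 + 907/3 = 44519/150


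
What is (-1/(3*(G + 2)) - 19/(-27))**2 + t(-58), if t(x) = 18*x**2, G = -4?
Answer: 176571841/2916 ≈ 60553.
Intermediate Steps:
(-1/(3*(G + 2)) - 19/(-27))**2 + t(-58) = (-1/(3*(-4 + 2)) - 19/(-27))**2 + 18*(-58)**2 = (-1/(3*(-2)) - 19*(-1/27))**2 + 18*3364 = (-1/(-6) + 19/27)**2 + 60552 = (-1*(-1/6) + 19/27)**2 + 60552 = (1/6 + 19/27)**2 + 60552 = (47/54)**2 + 60552 = 2209/2916 + 60552 = 176571841/2916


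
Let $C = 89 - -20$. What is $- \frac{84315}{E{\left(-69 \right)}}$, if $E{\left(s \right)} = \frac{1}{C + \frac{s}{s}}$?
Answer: $-9274650$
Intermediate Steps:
$C = 109$ ($C = 89 + 20 = 109$)
$E{\left(s \right)} = \frac{1}{110}$ ($E{\left(s \right)} = \frac{1}{109 + \frac{s}{s}} = \frac{1}{109 + 1} = \frac{1}{110}$)
$- \frac{84315}{E{\left(-69 \right)}} = - 84315 \frac{1}{\frac{1}{110}} = \left(-84315\right) 110 = -9274650$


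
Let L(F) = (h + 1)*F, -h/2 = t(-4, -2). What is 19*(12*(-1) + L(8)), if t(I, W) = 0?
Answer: -76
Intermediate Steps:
h = 0 (h = -2*0 = 0)
L(F) = F (L(F) = (0 + 1)*F = 1*F = F)
19*(12*(-1) + L(8)) = 19*(12*(-1) + 8) = 19*(-12 + 8) = 19*(-4) = -76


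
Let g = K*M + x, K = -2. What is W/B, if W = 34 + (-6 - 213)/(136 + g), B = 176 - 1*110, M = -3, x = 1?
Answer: 4643/9438 ≈ 0.49195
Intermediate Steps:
g = 7 (g = -2*(-3) + 1 = 6 + 1 = 7)
B = 66 (B = 176 - 110 = 66)
W = 4643/143 (W = 34 + (-6 - 213)/(136 + 7) = 34 - 219/143 = 4643/143 ≈ 32.469)
W/B = (4643/143)/66 = (4643/143)*(1/66) = 4643/9438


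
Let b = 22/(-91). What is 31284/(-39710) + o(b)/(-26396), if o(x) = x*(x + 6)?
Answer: -77701863608/98636605795 ≈ -0.78776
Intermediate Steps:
b = -22/91 (b = 22*(-1/91) = -22/91 ≈ -0.24176)
o(x) = x*(6 + x)
31284/(-39710) + o(b)/(-26396) = 31284/(-39710) - 22*(6 - 22/91)/91/(-26396) = 31284*(-1/39710) - 22/91*524/91*(-1/26396) = -1422/1805 - 11528/8281*(-1/26396) = -1422/1805 + 2882/54646319 = -77701863608/98636605795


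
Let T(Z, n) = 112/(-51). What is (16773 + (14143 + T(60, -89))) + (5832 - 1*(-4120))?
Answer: 2084156/51 ≈ 40866.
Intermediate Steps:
T(Z, n) = -112/51 (T(Z, n) = 112*(-1/51) = -112/51)
(16773 + (14143 + T(60, -89))) + (5832 - 1*(-4120)) = (16773 + (14143 - 112/51)) + (5832 - 1*(-4120)) = (16773 + 721181/51) + (5832 + 4120) = 1576604/51 + 9952 = 2084156/51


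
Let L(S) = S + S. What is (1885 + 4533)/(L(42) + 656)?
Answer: 3209/370 ≈ 8.6730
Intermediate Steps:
L(S) = 2*S
(1885 + 4533)/(L(42) + 656) = (1885 + 4533)/(2*42 + 656) = 6418/(84 + 656) = 6418/740 = 6418*(1/740) = 3209/370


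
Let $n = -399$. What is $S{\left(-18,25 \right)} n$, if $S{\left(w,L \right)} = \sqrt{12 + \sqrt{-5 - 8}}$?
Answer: $- 399 \sqrt{12 + i \sqrt{13}} \approx -1397.4 - 205.39 i$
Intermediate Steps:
$S{\left(w,L \right)} = \sqrt{12 + i \sqrt{13}}$ ($S{\left(w,L \right)} = \sqrt{12 + \sqrt{-13}} = \sqrt{12 + i \sqrt{13}}$)
$S{\left(-18,25 \right)} n = \sqrt{12 + i \sqrt{13}} \left(-399\right) = - 399 \sqrt{12 + i \sqrt{13}}$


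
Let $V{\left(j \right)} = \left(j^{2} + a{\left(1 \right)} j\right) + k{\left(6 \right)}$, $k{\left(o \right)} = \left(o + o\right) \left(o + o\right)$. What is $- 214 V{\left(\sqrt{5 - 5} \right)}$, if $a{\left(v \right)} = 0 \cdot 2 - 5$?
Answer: $-30816$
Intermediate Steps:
$k{\left(o \right)} = 4 o^{2}$ ($k{\left(o \right)} = 2 o 2 o = 4 o^{2}$)
$a{\left(v \right)} = -5$ ($a{\left(v \right)} = 0 - 5 = -5$)
$V{\left(j \right)} = 144 + j^{2} - 5 j$ ($V{\left(j \right)} = \left(j^{2} - 5 j\right) + 4 \cdot 6^{2} = \left(j^{2} - 5 j\right) + 4 \cdot 36 = \left(j^{2} - 5 j\right) + 144 = 144 + j^{2} - 5 j$)
$- 214 V{\left(\sqrt{5 - 5} \right)} = - 214 \left(144 + \left(\sqrt{5 - 5}\right)^{2} - 5 \sqrt{5 - 5}\right) = - 214 \left(144 + \left(\sqrt{0}\right)^{2} - 5 \sqrt{0}\right) = - 214 \left(144 + 0^{2} - 0\right) = - 214 \left(144 + 0 + 0\right) = \left(-214\right) 144 = -30816$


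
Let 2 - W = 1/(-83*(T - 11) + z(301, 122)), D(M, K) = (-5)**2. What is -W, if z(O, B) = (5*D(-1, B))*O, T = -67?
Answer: -88197/44099 ≈ -2.0000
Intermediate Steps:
D(M, K) = 25
z(O, B) = 125*O (z(O, B) = (5*25)*O = 125*O)
W = 88197/44099 (W = 2 - 1/(-83*(-67 - 11) + 125*301) = 2 - 1/(-83*(-78) + 37625) = 2 - 1/(6474 + 37625) = 2 - 1/44099 = 88197/44099 ≈ 2.0000)
-W = -1*88197/44099 = -88197/44099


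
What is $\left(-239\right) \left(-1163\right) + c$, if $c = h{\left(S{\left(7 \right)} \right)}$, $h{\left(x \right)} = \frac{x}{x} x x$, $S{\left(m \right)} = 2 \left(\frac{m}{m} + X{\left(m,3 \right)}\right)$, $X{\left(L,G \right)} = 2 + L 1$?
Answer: $278357$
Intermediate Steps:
$X{\left(L,G \right)} = 2 + L$
$S{\left(m \right)} = 6 + 2 m$ ($S{\left(m \right)} = 2 \left(\frac{m}{m} + \left(2 + m\right)\right) = 2 \left(1 + \left(2 + m\right)\right) = 2 \left(3 + m\right) = 6 + 2 m$)
$h{\left(x \right)} = x^{2}$ ($h{\left(x \right)} = 1 x x = x x = x^{2}$)
$c = 400$ ($c = \left(6 + 2 \cdot 7\right)^{2} = \left(6 + 14\right)^{2} = 20^{2} = 400$)
$\left(-239\right) \left(-1163\right) + c = \left(-239\right) \left(-1163\right) + 400 = 277957 + 400 = 278357$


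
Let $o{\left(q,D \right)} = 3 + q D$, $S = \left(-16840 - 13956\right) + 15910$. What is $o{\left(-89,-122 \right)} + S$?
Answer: $-4025$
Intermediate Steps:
$S = -14886$ ($S = -30796 + 15910 = -14886$)
$o{\left(q,D \right)} = 3 + D q$
$o{\left(-89,-122 \right)} + S = \left(3 - -10858\right) - 14886 = \left(3 + 10858\right) - 14886 = 10861 - 14886 = -4025$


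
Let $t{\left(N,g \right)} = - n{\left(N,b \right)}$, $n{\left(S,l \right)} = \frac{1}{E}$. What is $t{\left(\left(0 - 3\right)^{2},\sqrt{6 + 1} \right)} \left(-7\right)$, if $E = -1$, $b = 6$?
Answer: $-7$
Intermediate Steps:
$n{\left(S,l \right)} = -1$ ($n{\left(S,l \right)} = \frac{1}{-1} = -1$)
$t{\left(N,g \right)} = 1$ ($t{\left(N,g \right)} = \left(-1\right) \left(-1\right) = 1$)
$t{\left(\left(0 - 3\right)^{2},\sqrt{6 + 1} \right)} \left(-7\right) = 1 \left(-7\right) = -7$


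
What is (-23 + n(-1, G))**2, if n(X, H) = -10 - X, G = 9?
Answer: 1024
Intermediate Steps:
(-23 + n(-1, G))**2 = (-23 + (-10 - 1*(-1)))**2 = (-23 + (-10 + 1))**2 = (-23 - 9)**2 = (-32)**2 = 1024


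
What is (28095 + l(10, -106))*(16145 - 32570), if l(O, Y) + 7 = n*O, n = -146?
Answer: -437364900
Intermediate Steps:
l(O, Y) = -7 - 146*O
(28095 + l(10, -106))*(16145 - 32570) = (28095 + (-7 - 146*10))*(16145 - 32570) = (28095 + (-7 - 1460))*(-16425) = (28095 - 1467)*(-16425) = 26628*(-16425) = -437364900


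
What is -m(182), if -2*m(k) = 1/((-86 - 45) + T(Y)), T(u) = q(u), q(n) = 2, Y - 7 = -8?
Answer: -1/258 ≈ -0.0038760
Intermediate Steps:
Y = -1 (Y = 7 - 8 = -1)
T(u) = 2
m(k) = 1/258 (m(k) = -1/(2*((-86 - 45) + 2)) = -1/(2*(-131 + 2)) = -1/2/(-129) = -1/2*(-1/129) = 1/258)
-m(182) = -1*1/258 = -1/258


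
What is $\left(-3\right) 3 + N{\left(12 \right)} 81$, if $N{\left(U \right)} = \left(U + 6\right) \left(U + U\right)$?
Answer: $34983$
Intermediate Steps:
$N{\left(U \right)} = 2 U \left(6 + U\right)$ ($N{\left(U \right)} = \left(6 + U\right) 2 U = 2 U \left(6 + U\right)$)
$\left(-3\right) 3 + N{\left(12 \right)} 81 = \left(-3\right) 3 + 2 \cdot 12 \left(6 + 12\right) 81 = -9 + 2 \cdot 12 \cdot 18 \cdot 81 = -9 + 432 \cdot 81 = -9 + 34992 = 34983$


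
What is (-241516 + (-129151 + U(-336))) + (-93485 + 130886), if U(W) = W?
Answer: -333602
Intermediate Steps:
(-241516 + (-129151 + U(-336))) + (-93485 + 130886) = (-241516 + (-129151 - 336)) + (-93485 + 130886) = (-241516 - 129487) + 37401 = -371003 + 37401 = -333602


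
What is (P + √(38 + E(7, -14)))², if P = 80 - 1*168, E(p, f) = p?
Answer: 7789 - 528*√5 ≈ 6608.4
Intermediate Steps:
P = -88 (P = 80 - 168 = -88)
(P + √(38 + E(7, -14)))² = (-88 + √(38 + 7))² = (-88 + √45)² = (-88 + 3*√5)²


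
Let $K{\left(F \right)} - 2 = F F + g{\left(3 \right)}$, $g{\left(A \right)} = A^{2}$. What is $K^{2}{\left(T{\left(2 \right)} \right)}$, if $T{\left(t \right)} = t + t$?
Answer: $729$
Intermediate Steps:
$T{\left(t \right)} = 2 t$
$K{\left(F \right)} = 11 + F^{2}$ ($K{\left(F \right)} = 2 + \left(F F + 3^{2}\right) = 2 + \left(F^{2} + 9\right) = 2 + \left(9 + F^{2}\right) = 11 + F^{2}$)
$K^{2}{\left(T{\left(2 \right)} \right)} = \left(11 + \left(2 \cdot 2\right)^{2}\right)^{2} = \left(11 + 4^{2}\right)^{2} = \left(11 + 16\right)^{2} = 27^{2} = 729$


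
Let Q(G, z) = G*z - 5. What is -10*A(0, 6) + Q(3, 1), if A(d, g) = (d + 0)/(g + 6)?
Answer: -2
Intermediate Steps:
Q(G, z) = -5 + G*z
A(d, g) = d/(6 + g)
-10*A(0, 6) + Q(3, 1) = -0/(6 + 6) + (-5 + 3*1) = -0/12 + (-5 + 3) = -0/12 - 2 = -10*0 - 2 = 0 - 2 = -2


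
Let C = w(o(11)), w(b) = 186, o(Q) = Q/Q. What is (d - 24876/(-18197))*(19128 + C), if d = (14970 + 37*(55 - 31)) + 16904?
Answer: 11514910036860/18197 ≈ 6.3279e+8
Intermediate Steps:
o(Q) = 1
C = 186
d = 32762 (d = (14970 + 37*24) + 16904 = (14970 + 888) + 16904 = 15858 + 16904 = 32762)
(d - 24876/(-18197))*(19128 + C) = (32762 - 24876/(-18197))*(19128 + 186) = (32762 - 24876*(-1/18197))*19314 = (32762 + 24876/18197)*19314 = (596194990/18197)*19314 = 11514910036860/18197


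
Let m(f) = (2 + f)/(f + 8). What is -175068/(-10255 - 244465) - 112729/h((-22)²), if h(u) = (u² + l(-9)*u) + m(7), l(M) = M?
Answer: 14417384201/73200351040 ≈ 0.19696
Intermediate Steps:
m(f) = (2 + f)/(8 + f)
h(u) = ⅗ + u² - 9*u (h(u) = (u² - 9*u) + (2 + 7)/(8 + 7) = (u² - 9*u) + 9/15 = (u² - 9*u) + (1/15)*9 = (u² - 9*u) + ⅗ = ⅗ + u² - 9*u)
-175068/(-10255 - 244465) - 112729/h((-22)²) = -175068/(-10255 - 244465) - 112729/(⅗ + ((-22)²)² - 9*(-22)²) = -175068/(-254720) - 112729/(⅗ + 484² - 9*484) = -175068*(-1/254720) - 112729/(⅗ + 234256 - 4356) = 43767/63680 - 112729/1149503/5 = 43767/63680 - 112729*5/1149503 = 43767/63680 - 563645/1149503 = 14417384201/73200351040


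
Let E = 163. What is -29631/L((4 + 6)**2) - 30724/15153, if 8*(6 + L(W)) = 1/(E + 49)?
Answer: 761188912228/154181775 ≈ 4937.0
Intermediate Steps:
L(W) = -10175/1696 (L(W) = -6 + 1/(8*(163 + 49)) = -6 + (1/8)/212 = -6 + (1/8)*(1/212) = -6 + 1/1696 = -10175/1696)
-29631/L((4 + 6)**2) - 30724/15153 = -29631/(-10175/1696) - 30724/15153 = -29631*(-1696/10175) - 30724*1/15153 = 50254176/10175 - 30724/15153 = 761188912228/154181775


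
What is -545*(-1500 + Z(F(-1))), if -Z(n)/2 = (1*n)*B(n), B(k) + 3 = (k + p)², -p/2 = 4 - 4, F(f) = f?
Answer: 819680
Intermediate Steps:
p = 0 (p = -2*(4 - 4) = -2*0 = 0)
B(k) = -3 + k² (B(k) = -3 + (k + 0)² = -3 + k²)
Z(n) = -2*n*(-3 + n²) (Z(n) = -2*1*n*(-3 + n²) = -2*n*(-3 + n²))
-545*(-1500 + Z(F(-1))) = -545*(-1500 + 2*(-1)*(3 - 1*(-1)²)) = -545*(-1500 + 2*(-1)*(3 - 1*1)) = -545*(-1500 + 2*(-1)*(3 - 1)) = -545*(-1500 + 2*(-1)*2) = -545*(-1500 - 4) = -545*(-1504) = 819680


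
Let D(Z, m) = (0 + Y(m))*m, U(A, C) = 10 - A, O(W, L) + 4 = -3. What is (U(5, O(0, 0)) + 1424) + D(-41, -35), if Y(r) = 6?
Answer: 1219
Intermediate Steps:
O(W, L) = -7 (O(W, L) = -4 - 3 = -7)
D(Z, m) = 6*m (D(Z, m) = (0 + 6)*m = 6*m)
(U(5, O(0, 0)) + 1424) + D(-41, -35) = ((10 - 1*5) + 1424) + 6*(-35) = ((10 - 5) + 1424) - 210 = (5 + 1424) - 210 = 1429 - 210 = 1219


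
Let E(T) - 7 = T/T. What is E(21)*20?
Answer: 160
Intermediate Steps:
E(T) = 8 (E(T) = 7 + T/T = 7 + 1 = 8)
E(21)*20 = 8*20 = 160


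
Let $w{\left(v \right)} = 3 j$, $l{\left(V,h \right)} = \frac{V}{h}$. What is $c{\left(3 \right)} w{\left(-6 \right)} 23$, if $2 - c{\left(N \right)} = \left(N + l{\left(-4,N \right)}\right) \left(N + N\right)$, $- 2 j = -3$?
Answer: $-828$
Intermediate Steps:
$j = \frac{3}{2}$ ($j = \left(- \frac{1}{2}\right) \left(-3\right) = \frac{3}{2} \approx 1.5$)
$w{\left(v \right)} = \frac{9}{2}$ ($w{\left(v \right)} = 3 \cdot \frac{3}{2} = \frac{9}{2}$)
$c{\left(N \right)} = 2 - 2 N \left(N - \frac{4}{N}\right)$ ($c{\left(N \right)} = 2 - \left(N - \frac{4}{N}\right) \left(N + N\right) = 2 - \left(N - \frac{4}{N}\right) 2 N = 2 - 2 N \left(N - \frac{4}{N}\right)$)
$c{\left(3 \right)} w{\left(-6 \right)} 23 = \left(10 - 2 \cdot 3^{2}\right) \frac{9}{2} \cdot 23 = \left(10 - 18\right) \frac{9}{2} \cdot 23 = \left(-8\right) \frac{9}{2} \cdot 23 = \left(-36\right) 23 = -828$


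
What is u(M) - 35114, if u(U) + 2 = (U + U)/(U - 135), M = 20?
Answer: -807676/23 ≈ -35116.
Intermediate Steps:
u(U) = -2 + 2*U/(-135 + U) (u(U) = -2 + (U + U)/(U - 135) = -2 + (2*U)/(-135 + U) = -2 + 2*U/(-135 + U))
u(M) - 35114 = 270/(-135 + 20) - 35114 = 270/(-115) - 35114 = 270*(-1/115) - 35114 = -54/23 - 35114 = -807676/23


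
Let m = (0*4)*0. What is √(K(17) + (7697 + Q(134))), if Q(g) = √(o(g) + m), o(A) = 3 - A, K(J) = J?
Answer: √(7714 + I*√131) ≈ 87.829 + 0.0652*I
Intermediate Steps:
m = 0 (m = 0*0 = 0)
Q(g) = √(3 - g) (Q(g) = √((3 - g) + 0) = √(3 - g))
√(K(17) + (7697 + Q(134))) = √(17 + (7697 + √(3 - 1*134))) = √(17 + (7697 + √(3 - 134))) = √(17 + (7697 + √(-131))) = √(17 + (7697 + I*√131)) = √(7714 + I*√131)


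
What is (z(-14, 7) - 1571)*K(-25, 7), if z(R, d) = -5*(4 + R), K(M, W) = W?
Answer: -10647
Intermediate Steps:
z(R, d) = -20 - 5*R
(z(-14, 7) - 1571)*K(-25, 7) = ((-20 - 5*(-14)) - 1571)*7 = ((-20 + 70) - 1571)*7 = (50 - 1571)*7 = -1521*7 = -10647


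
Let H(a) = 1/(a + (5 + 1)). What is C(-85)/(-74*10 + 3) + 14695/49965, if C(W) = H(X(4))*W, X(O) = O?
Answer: 4501967/14729682 ≈ 0.30564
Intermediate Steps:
H(a) = 1/(6 + a) (H(a) = 1/(a + 6) = 1/(6 + a))
C(W) = W/10 (C(W) = W/(6 + 4) = W/10)
C(-85)/(-74*10 + 3) + 14695/49965 = ((⅒)*(-85))/(-74*10 + 3) + 14695/49965 = -17/(2*(-740 + 3)) + 14695*(1/49965) = -17/2/(-737) + 2939/9993 = -17/2*(-1/737) + 2939/9993 = 17/1474 + 2939/9993 = 4501967/14729682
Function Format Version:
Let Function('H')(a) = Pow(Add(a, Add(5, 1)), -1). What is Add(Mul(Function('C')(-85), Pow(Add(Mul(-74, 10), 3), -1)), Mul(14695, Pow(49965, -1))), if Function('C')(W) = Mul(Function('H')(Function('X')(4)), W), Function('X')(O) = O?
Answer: Rational(4501967, 14729682) ≈ 0.30564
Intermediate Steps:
Function('H')(a) = Pow(Add(6, a), -1) (Function('H')(a) = Pow(Add(a, 6), -1) = Pow(Add(6, a), -1))
Function('C')(W) = Mul(Rational(1, 10), W) (Function('C')(W) = Mul(Pow(Add(6, 4), -1), W) = Mul(Pow(10, -1), W) = Mul(Rational(1, 10), W))
Add(Mul(Function('C')(-85), Pow(Add(Mul(-74, 10), 3), -1)), Mul(14695, Pow(49965, -1))) = Add(Mul(Mul(Rational(1, 10), -85), Pow(Add(Mul(-74, 10), 3), -1)), Mul(14695, Pow(49965, -1))) = Add(Mul(Rational(-17, 2), Pow(Add(-740, 3), -1)), Mul(14695, Rational(1, 49965))) = Add(Mul(Rational(-17, 2), Pow(-737, -1)), Rational(2939, 9993)) = Add(Mul(Rational(-17, 2), Rational(-1, 737)), Rational(2939, 9993)) = Add(Rational(17, 1474), Rational(2939, 9993)) = Rational(4501967, 14729682)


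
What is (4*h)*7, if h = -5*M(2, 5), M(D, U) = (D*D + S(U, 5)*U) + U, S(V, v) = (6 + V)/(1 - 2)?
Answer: 6440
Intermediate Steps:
S(V, v) = -6 - V (S(V, v) = (6 + V)/(-1) = (6 + V)*(-1) = -6 - V)
M(D, U) = U + D**2 + U*(-6 - U) (M(D, U) = (D*D + (-6 - U)*U) + U = (D**2 + U*(-6 - U)) + U = U + D**2 + U*(-6 - U))
h = 230 (h = -5*(5 + 2**2 - 1*5*(6 + 5)) = -5*(5 + 4 - 1*5*11) = -5*(5 + 4 - 55) = -5*(-46) = 230)
(4*h)*7 = (4*230)*7 = 920*7 = 6440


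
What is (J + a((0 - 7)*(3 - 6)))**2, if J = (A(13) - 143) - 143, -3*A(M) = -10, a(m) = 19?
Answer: 625681/9 ≈ 69520.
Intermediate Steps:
A(M) = 10/3 (A(M) = -1/3*(-10) = 10/3)
J = -848/3 (J = (10/3 - 143) - 143 = -419/3 - 143 = -848/3 ≈ -282.67)
(J + a((0 - 7)*(3 - 6)))**2 = (-848/3 + 19)**2 = (-791/3)**2 = 625681/9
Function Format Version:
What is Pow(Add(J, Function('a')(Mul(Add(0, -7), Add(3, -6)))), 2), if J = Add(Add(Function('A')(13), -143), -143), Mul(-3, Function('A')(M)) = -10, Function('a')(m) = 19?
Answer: Rational(625681, 9) ≈ 69520.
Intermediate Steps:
Function('A')(M) = Rational(10, 3) (Function('A')(M) = Mul(Rational(-1, 3), -10) = Rational(10, 3))
J = Rational(-848, 3) (J = Add(Add(Rational(10, 3), -143), -143) = Add(Rational(-419, 3), -143) = Rational(-848, 3) ≈ -282.67)
Pow(Add(J, Function('a')(Mul(Add(0, -7), Add(3, -6)))), 2) = Pow(Add(Rational(-848, 3), 19), 2) = Pow(Rational(-791, 3), 2) = Rational(625681, 9)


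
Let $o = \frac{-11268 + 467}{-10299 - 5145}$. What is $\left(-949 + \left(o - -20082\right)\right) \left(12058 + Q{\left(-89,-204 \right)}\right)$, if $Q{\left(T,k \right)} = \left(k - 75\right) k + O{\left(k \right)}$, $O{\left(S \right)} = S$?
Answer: $\frac{781599756185}{594} \approx 1.3158 \cdot 10^{9}$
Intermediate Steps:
$o = \frac{10801}{15444}$ ($o = - \frac{10801}{-15444} = \left(-10801\right) \left(- \frac{1}{15444}\right) = \frac{10801}{15444} \approx 0.69937$)
$Q{\left(T,k \right)} = k + k \left(-75 + k\right)$ ($Q{\left(T,k \right)} = \left(k - 75\right) k + k = \left(-75 + k\right) k + k = k \left(-75 + k\right) + k = k + k \left(-75 + k\right)$)
$\left(-949 + \left(o - -20082\right)\right) \left(12058 + Q{\left(-89,-204 \right)}\right) = \left(-949 + \left(\frac{10801}{15444} - -20082\right)\right) \left(12058 - 204 \left(-74 - 204\right)\right) = \left(-949 + \left(\frac{10801}{15444} + 20082\right)\right) \left(12058 - -56712\right) = \left(-949 + \frac{310157209}{15444}\right) \left(12058 + 56712\right) = \frac{295500853}{15444} \cdot 68770 = \frac{781599756185}{594}$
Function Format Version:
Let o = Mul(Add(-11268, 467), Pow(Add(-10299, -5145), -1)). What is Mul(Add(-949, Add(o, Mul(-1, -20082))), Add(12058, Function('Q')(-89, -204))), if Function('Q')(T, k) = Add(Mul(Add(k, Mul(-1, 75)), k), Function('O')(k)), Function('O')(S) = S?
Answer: Rational(781599756185, 594) ≈ 1.3158e+9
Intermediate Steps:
o = Rational(10801, 15444) (o = Mul(-10801, Pow(-15444, -1)) = Mul(-10801, Rational(-1, 15444)) = Rational(10801, 15444) ≈ 0.69937)
Function('Q')(T, k) = Add(k, Mul(k, Add(-75, k))) (Function('Q')(T, k) = Add(Mul(Add(k, Mul(-1, 75)), k), k) = Add(Mul(Add(k, -75), k), k) = Add(Mul(Add(-75, k), k), k) = Add(Mul(k, Add(-75, k)), k) = Add(k, Mul(k, Add(-75, k))))
Mul(Add(-949, Add(o, Mul(-1, -20082))), Add(12058, Function('Q')(-89, -204))) = Mul(Add(-949, Add(Rational(10801, 15444), Mul(-1, -20082))), Add(12058, Mul(-204, Add(-74, -204)))) = Mul(Add(-949, Add(Rational(10801, 15444), 20082)), Add(12058, Mul(-204, -278))) = Mul(Add(-949, Rational(310157209, 15444)), Add(12058, 56712)) = Mul(Rational(295500853, 15444), 68770) = Rational(781599756185, 594)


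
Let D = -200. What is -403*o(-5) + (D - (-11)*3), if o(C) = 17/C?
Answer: 6016/5 ≈ 1203.2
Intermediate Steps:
-403*o(-5) + (D - (-11)*3) = -6851/(-5) + (-200 - (-11)*3) = -6851*(-1)/5 + (-200 - 1*(-33)) = -403*(-17/5) + (-200 + 33) = 6851/5 - 167 = 6016/5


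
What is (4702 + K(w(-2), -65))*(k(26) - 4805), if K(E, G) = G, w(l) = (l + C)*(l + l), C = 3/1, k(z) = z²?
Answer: -19146173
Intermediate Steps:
C = 3 (C = 3*1 = 3)
w(l) = 2*l*(3 + l) (w(l) = (l + 3)*(l + l) = (3 + l)*(2*l) = 2*l*(3 + l))
(4702 + K(w(-2), -65))*(k(26) - 4805) = (4702 - 65)*(26² - 4805) = 4637*(676 - 4805) = 4637*(-4129) = -19146173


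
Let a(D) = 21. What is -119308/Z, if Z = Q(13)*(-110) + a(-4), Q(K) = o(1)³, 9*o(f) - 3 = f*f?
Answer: -86975532/8269 ≈ -10518.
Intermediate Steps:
o(f) = ⅓ + f²/9 (o(f) = ⅓ + (f*f)/9 = ⅓ + f²/9)
Q(K) = 64/729 (Q(K) = (⅓ + (⅑)*1²)³ = (⅓ + (⅑)*1)³ = (⅓ + ⅑)³ = (4/9)³ = 64/729)
Z = 8269/729 (Z = (64/729)*(-110) + 21 = -7040/729 + 21 = 8269/729 ≈ 11.343)
-119308/Z = -119308/8269/729 = -119308*729/8269 = -86975532/8269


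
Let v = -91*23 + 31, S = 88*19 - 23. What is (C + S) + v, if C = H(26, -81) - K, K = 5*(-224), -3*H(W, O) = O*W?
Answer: 1409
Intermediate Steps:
S = 1649 (S = 1672 - 23 = 1649)
H(W, O) = -O*W/3
K = -1120
v = -2062 (v = -2093 + 31 = -2062)
C = 1822 (C = -⅓*(-81)*26 - 1*(-1120) = 702 + 1120 = 1822)
(C + S) + v = (1822 + 1649) - 2062 = 3471 - 2062 = 1409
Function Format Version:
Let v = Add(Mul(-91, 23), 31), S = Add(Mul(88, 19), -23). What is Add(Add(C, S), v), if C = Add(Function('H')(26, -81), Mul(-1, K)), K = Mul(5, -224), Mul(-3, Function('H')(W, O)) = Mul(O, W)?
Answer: 1409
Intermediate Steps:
S = 1649 (S = Add(1672, -23) = 1649)
Function('H')(W, O) = Mul(Rational(-1, 3), O, W) (Function('H')(W, O) = Mul(Rational(-1, 3), Mul(O, W)) = Mul(Rational(-1, 3), O, W))
K = -1120
v = -2062 (v = Add(-2093, 31) = -2062)
C = 1822 (C = Add(Mul(Rational(-1, 3), -81, 26), Mul(-1, -1120)) = Add(702, 1120) = 1822)
Add(Add(C, S), v) = Add(Add(1822, 1649), -2062) = Add(3471, -2062) = 1409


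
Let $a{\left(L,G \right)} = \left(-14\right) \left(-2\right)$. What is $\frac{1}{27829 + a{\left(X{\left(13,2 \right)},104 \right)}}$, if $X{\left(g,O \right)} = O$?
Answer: $\frac{1}{27857} \approx 3.5898 \cdot 10^{-5}$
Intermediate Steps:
$a{\left(L,G \right)} = 28$
$\frac{1}{27829 + a{\left(X{\left(13,2 \right)},104 \right)}} = \frac{1}{27829 + 28} = \frac{1}{27857}$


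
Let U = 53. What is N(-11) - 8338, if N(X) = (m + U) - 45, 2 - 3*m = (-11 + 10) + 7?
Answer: -24994/3 ≈ -8331.3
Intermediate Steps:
m = -4/3 (m = ⅔ - ((-11 + 10) + 7)/3 = ⅔ - (-1 + 7)/3 = ⅔ - ⅓*6 = ⅔ - 2 = -4/3 ≈ -1.3333)
N(X) = 20/3 (N(X) = (-4/3 + 53) - 45 = 155/3 - 45 = 20/3)
N(-11) - 8338 = 20/3 - 8338 = -24994/3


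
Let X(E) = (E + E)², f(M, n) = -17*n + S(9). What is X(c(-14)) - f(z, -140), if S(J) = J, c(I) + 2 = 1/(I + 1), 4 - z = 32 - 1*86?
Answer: -400825/169 ≈ -2371.7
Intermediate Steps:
z = 58 (z = 4 - (32 - 1*86) = 4 - (32 - 86) = 4 - 1*(-54) = 4 + 54 = 58)
c(I) = -2 + 1/(1 + I) (c(I) = -2 + 1/(I + 1) = -2 + 1/(1 + I))
f(M, n) = 9 - 17*n (f(M, n) = -17*n + 9 = 9 - 17*n)
X(E) = 4*E² (X(E) = (2*E)² = 4*E²)
X(c(-14)) - f(z, -140) = 4*((-1 - 2*(-14))/(1 - 14))² - (9 - 17*(-140)) = 4*((-1 + 28)/(-13))² - (9 + 2380) = 4*(-1/13*27)² - 1*2389 = 4*(-27/13)² - 2389 = 4*(729/169) - 2389 = 2916/169 - 2389 = -400825/169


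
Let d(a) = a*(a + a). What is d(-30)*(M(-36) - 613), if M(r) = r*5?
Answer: -1427400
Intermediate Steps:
M(r) = 5*r
d(a) = 2*a² (d(a) = a*(2*a) = 2*a²)
d(-30)*(M(-36) - 613) = (2*(-30)²)*(5*(-36) - 613) = (2*900)*(-180 - 613) = 1800*(-793) = -1427400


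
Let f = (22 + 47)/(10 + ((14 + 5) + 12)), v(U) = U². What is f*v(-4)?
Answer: 1104/41 ≈ 26.927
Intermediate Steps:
f = 69/41 (f = 69/(10 + (19 + 12)) = 69/(10 + 31) = 69/41 ≈ 1.6829)
f*v(-4) = (69/41)*(-4)² = (69/41)*16 = 1104/41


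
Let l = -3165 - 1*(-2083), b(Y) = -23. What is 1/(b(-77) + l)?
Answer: -1/1105 ≈ -0.00090498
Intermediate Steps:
l = -1082 (l = -3165 + 2083 = -1082)
1/(b(-77) + l) = 1/(-23 - 1082) = 1/(-1105) = -1/1105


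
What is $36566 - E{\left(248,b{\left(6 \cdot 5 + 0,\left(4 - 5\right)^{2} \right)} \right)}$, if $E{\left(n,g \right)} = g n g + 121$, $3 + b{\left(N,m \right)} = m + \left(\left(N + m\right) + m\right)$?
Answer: $-186755$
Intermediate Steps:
$b{\left(N,m \right)} = -3 + N + 3 m$ ($b{\left(N,m \right)} = -3 + \left(m + \left(\left(N + m\right) + m\right)\right) = -3 + \left(m + \left(N + 2 m\right)\right) = -3 + \left(N + 3 m\right) = -3 + N + 3 m$)
$E{\left(n,g \right)} = 121 + n g^{2}$ ($E{\left(n,g \right)} = n g^{2} + 121 = 121 + n g^{2}$)
$36566 - E{\left(248,b{\left(6 \cdot 5 + 0,\left(4 - 5\right)^{2} \right)} \right)} = 36566 - \left(121 + 248 \left(-3 + \left(6 \cdot 5 + 0\right) + 3 \left(4 - 5\right)^{2}\right)^{2}\right) = 36566 - \left(121 + 248 \left(-3 + \left(30 + 0\right) + 3 \left(-1\right)^{2}\right)^{2}\right) = 36566 - \left(121 + 248 \left(-3 + 30 + 3 \cdot 1\right)^{2}\right) = 36566 - \left(121 + 248 \left(-3 + 30 + 3\right)^{2}\right) = 36566 - \left(121 + 248 \cdot 30^{2}\right) = 36566 - \left(121 + 248 \cdot 900\right) = 36566 - \left(121 + 223200\right) = 36566 - 223321 = -186755$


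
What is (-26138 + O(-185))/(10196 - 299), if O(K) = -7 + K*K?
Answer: 8080/9897 ≈ 0.81641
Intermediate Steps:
O(K) = -7 + K²
(-26138 + O(-185))/(10196 - 299) = (-26138 + (-7 + (-185)²))/(10196 - 299) = (-26138 + (-7 + 34225))/9897 = (-26138 + 34218)*(1/9897) = 8080*(1/9897) = 8080/9897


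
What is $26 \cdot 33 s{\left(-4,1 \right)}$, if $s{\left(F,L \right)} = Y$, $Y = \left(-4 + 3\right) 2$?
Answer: $-1716$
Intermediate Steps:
$Y = -2$ ($Y = \left(-1\right) 2 = -2$)
$s{\left(F,L \right)} = -2$
$26 \cdot 33 s{\left(-4,1 \right)} = 26 \cdot 33 \left(-2\right) = 858 \left(-2\right) = -1716$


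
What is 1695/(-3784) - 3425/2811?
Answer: -17724845/10636824 ≈ -1.6664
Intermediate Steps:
1695/(-3784) - 3425/2811 = 1695*(-1/3784) - 3425*1/2811 = -1695/3784 - 3425/2811 = -17724845/10636824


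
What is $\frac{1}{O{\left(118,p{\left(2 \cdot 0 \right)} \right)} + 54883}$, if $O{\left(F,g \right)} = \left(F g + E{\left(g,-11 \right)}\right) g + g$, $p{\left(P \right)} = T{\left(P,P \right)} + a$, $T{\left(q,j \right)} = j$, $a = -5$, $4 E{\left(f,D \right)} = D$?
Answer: $\frac{4}{231367} \approx 1.7289 \cdot 10^{-5}$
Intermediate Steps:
$E{\left(f,D \right)} = \frac{D}{4}$
$p{\left(P \right)} = -5 + P$ ($p{\left(P \right)} = P - 5 = -5 + P$)
$O{\left(F,g \right)} = g + g \left(- \frac{11}{4} + F g\right)$ ($O{\left(F,g \right)} = \left(F g + \frac{1}{4} \left(-11\right)\right) g + g = \left(F g - \frac{11}{4}\right) g + g = \left(- \frac{11}{4} + F g\right) g + g = g \left(- \frac{11}{4} + F g\right) + g = g + g \left(- \frac{11}{4} + F g\right)$)
$\frac{1}{O{\left(118,p{\left(2 \cdot 0 \right)} \right)} + 54883} = \frac{1}{\frac{\left(-5 + 2 \cdot 0\right) \left(-7 + 4 \cdot 118 \left(-5 + 2 \cdot 0\right)\right)}{4} + 54883} = \frac{1}{\frac{\left(-5 + 0\right) \left(-7 + 4 \cdot 118 \left(-5 + 0\right)\right)}{4} + 54883} = \frac{1}{\frac{1}{4} \left(-5\right) \left(-7 + 4 \cdot 118 \left(-5\right)\right) + 54883} = \frac{1}{\frac{1}{4} \left(-5\right) \left(-7 - 2360\right) + 54883} = \frac{1}{\frac{1}{4} \left(-5\right) \left(-2367\right) + 54883} = \frac{1}{\frac{11835}{4} + 54883} = \frac{1}{\frac{231367}{4}} = \frac{4}{231367}$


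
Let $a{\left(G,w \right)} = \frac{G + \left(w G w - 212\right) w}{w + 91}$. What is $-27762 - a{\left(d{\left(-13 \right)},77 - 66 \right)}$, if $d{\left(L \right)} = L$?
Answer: $- \frac{1406038}{51} \approx -27569.0$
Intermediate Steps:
$a{\left(G,w \right)} = \frac{G + w \left(-212 + G w^{2}\right)}{91 + w}$ ($a{\left(G,w \right)} = \frac{G + \left(G w w - 212\right) w}{91 + w} = \frac{G + \left(G w^{2} - 212\right) w}{91 + w} = \frac{G + \left(-212 + G w^{2}\right) w}{91 + w} = \frac{G + w \left(-212 + G w^{2}\right)}{91 + w}$)
$-27762 - a{\left(d{\left(-13 \right)},77 - 66 \right)} = -27762 - \frac{-13 - 212 \left(77 - 66\right) - 13 \left(77 - 66\right)^{3}}{91 + \left(77 - 66\right)} = -27762 - \frac{-13 - 2332 - 13 \cdot 11^{3}}{91 + 11} = -27762 - \frac{-13 - 2332 - 17303}{102} = -27762 - \frac{1}{102} \left(-19648\right) = -27762 - - \frac{9824}{51} = -27762 + \frac{9824}{51} = - \frac{1406038}{51}$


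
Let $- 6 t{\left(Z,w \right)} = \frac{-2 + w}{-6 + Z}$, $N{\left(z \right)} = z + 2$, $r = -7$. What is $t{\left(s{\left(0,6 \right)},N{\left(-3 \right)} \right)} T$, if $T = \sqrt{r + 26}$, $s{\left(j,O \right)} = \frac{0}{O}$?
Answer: $- \frac{\sqrt{19}}{12} \approx -0.36324$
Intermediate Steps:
$s{\left(j,O \right)} = 0$
$T = \sqrt{19}$ ($T = \sqrt{-7 + 26} = \sqrt{19} \approx 4.3589$)
$N{\left(z \right)} = 2 + z$
$t{\left(Z,w \right)} = - \frac{-2 + w}{6 \left(-6 + Z\right)}$ ($t{\left(Z,w \right)} = - \frac{\left(-2 + w\right) \frac{1}{-6 + Z}}{6} = - \frac{\frac{1}{-6 + Z} \left(-2 + w\right)}{6} = - \frac{-2 + w}{6 \left(-6 + Z\right)}$)
$t{\left(s{\left(0,6 \right)},N{\left(-3 \right)} \right)} T = \frac{2 - \left(2 - 3\right)}{6 \left(-6 + 0\right)} \sqrt{19} = \frac{2 - -1}{6 \left(-6\right)} \sqrt{19} = \frac{1}{6} \left(- \frac{1}{6}\right) \left(2 + 1\right) \sqrt{19} = \frac{1}{6} \left(- \frac{1}{6}\right) 3 \sqrt{19} = - \frac{\sqrt{19}}{12}$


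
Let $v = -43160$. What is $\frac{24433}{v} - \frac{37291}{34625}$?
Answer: $- \frac{491094437}{298883000} \approx -1.6431$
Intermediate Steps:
$\frac{24433}{v} - \frac{37291}{34625} = \frac{24433}{-43160} - \frac{37291}{34625} = 24433 \left(- \frac{1}{43160}\right) - \frac{37291}{34625} = - \frac{24433}{43160} - \frac{37291}{34625} = - \frac{491094437}{298883000}$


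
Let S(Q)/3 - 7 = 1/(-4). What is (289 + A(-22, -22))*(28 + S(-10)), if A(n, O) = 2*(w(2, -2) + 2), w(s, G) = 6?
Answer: 58865/4 ≈ 14716.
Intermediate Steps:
S(Q) = 81/4 (S(Q) = 21 + 3/(-4) = 21 + 3*(-¼) = 21 - ¾ = 81/4)
A(n, O) = 16 (A(n, O) = 2*(6 + 2) = 2*8 = 16)
(289 + A(-22, -22))*(28 + S(-10)) = (289 + 16)*(28 + 81/4) = 305*(193/4) = 58865/4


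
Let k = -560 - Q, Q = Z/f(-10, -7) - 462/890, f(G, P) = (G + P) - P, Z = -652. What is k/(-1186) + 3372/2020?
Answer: 23411661/10660954 ≈ 2.1960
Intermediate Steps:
f(G, P) = G
Q = 28783/445 (Q = -652/(-10) - 462/890 = -652*(-1/10) - 462*1/890 = 326/5 - 231/445 = 28783/445 ≈ 64.681)
k = -277983/445 (k = -560 - 1*28783/445 = -560 - 28783/445 = -277983/445 ≈ -624.68)
k/(-1186) + 3372/2020 = -277983/445/(-1186) + 3372/2020 = -277983/445*(-1/1186) + 3372*(1/2020) = 277983/527770 + 843/505 = 23411661/10660954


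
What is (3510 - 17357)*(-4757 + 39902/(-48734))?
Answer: 1605334913190/24367 ≈ 6.5882e+7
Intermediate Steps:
(3510 - 17357)*(-4757 + 39902/(-48734)) = -13847*(-4757 + 39902*(-1/48734)) = -13847*(-4757 - 19951/24367) = -13847*(-115933770/24367) = 1605334913190/24367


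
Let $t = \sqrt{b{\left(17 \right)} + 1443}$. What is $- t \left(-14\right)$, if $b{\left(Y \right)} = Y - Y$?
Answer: $14 \sqrt{1443} \approx 531.82$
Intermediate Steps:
$b{\left(Y \right)} = 0$
$t = \sqrt{1443}$ ($t = \sqrt{0 + 1443} = \sqrt{1443} \approx 37.987$)
$- t \left(-14\right) = - \sqrt{1443} \left(-14\right) = - \left(-14\right) \sqrt{1443} = 14 \sqrt{1443}$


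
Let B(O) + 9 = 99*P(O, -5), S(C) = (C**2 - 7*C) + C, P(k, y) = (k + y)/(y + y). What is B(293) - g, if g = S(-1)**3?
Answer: -16016/5 ≈ -3203.2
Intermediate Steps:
P(k, y) = (k + y)/(2*y) (P(k, y) = (k + y)/((2*y)) = (k + y)*(1/(2*y)) = (k + y)/(2*y))
S(C) = C**2 - 6*C
B(O) = 81/2 - 99*O/10 (B(O) = -9 + 99*((1/2)*(O - 5)/(-5)) = -9 + 99*((1/2)*(-1/5)*(-5 + O)) = -9 + 99*(1/2 - O/10) = -9 + (99/2 - 99*O/10) = 81/2 - 99*O/10)
g = 343 (g = (-(-6 - 1))**3 = (-1*(-7))**3 = 7**3 = 343)
B(293) - g = (81/2 - 99/10*293) - 1*343 = (81/2 - 29007/10) - 343 = -14301/5 - 343 = -16016/5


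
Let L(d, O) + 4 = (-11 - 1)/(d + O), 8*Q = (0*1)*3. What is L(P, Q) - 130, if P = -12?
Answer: -133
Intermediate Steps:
Q = 0 (Q = ((0*1)*3)/8 = (0*3)/8 = (1/8)*0 = 0)
L(d, O) = -4 - 12/(O + d) (L(d, O) = -4 + (-11 - 1)/(d + O) = -4 - 12/(O + d))
L(P, Q) - 130 = 4*(-3 - 1*0 - 1*(-12))/(0 - 12) - 130 = 4*(-3 + 0 + 12)/(-12) - 130 = 4*(-1/12)*9 - 130 = -3 - 130 = -133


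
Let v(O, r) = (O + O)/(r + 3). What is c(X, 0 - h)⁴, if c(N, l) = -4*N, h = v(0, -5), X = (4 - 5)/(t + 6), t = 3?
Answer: 256/6561 ≈ 0.039018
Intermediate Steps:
v(O, r) = 2*O/(3 + r) (v(O, r) = (2*O)/(3 + r) = 2*O/(3 + r))
X = -⅑ (X = (4 - 5)/(3 + 6) = -1/9 = -1*⅑ = -⅑ ≈ -0.11111)
h = 0 (h = 2*0/(3 - 5) = 2*0/(-2) = 2*0*(-½) = 0)
c(X, 0 - h)⁴ = (-4*(-⅑))⁴ = (4/9)⁴ = 256/6561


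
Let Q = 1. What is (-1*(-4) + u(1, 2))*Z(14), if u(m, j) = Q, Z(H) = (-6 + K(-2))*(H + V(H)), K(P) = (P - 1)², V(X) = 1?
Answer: 225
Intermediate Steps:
K(P) = (-1 + P)²
Z(H) = 3 + 3*H (Z(H) = (-6 + (-1 - 2)²)*(H + 1) = (-6 + (-3)²)*(1 + H) = (-6 + 9)*(1 + H) = 3*(1 + H) = 3 + 3*H)
u(m, j) = 1
(-1*(-4) + u(1, 2))*Z(14) = (-1*(-4) + 1)*(3 + 3*14) = (4 + 1)*(3 + 42) = 5*45 = 225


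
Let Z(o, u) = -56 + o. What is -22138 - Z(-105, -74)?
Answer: -21977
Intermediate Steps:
-22138 - Z(-105, -74) = -22138 - (-56 - 105) = -22138 - 1*(-161) = -22138 + 161 = -21977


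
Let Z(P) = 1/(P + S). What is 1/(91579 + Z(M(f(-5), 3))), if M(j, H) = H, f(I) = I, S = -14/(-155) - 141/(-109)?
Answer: 74066/6782907109 ≈ 1.0920e-5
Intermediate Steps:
S = 23381/16895 (S = -14*(-1/155) - 141*(-1/109) = 14/155 + 141/109 = 23381/16895 ≈ 1.3839)
Z(P) = 1/(23381/16895 + P) (Z(P) = 1/(P + 23381/16895) = 1/(23381/16895 + P))
1/(91579 + Z(M(f(-5), 3))) = 1/(91579 + 16895/(23381 + 16895*3)) = 1/(91579 + 16895/(23381 + 50685)) = 1/(91579 + 16895/74066) = 1/(6782907109/74066) = 74066/6782907109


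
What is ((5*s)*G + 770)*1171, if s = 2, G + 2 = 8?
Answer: 971930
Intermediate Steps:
G = 6 (G = -2 + 8 = 6)
((5*s)*G + 770)*1171 = ((5*2)*6 + 770)*1171 = (10*6 + 770)*1171 = (60 + 770)*1171 = 830*1171 = 971930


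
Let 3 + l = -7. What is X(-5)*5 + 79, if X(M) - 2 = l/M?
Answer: 99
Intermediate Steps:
l = -10 (l = -3 - 7 = -10)
X(M) = 2 - 10/M
X(-5)*5 + 79 = (2 - 10/(-5))*5 + 79 = (2 - 10*(-1/5))*5 + 79 = (2 + 2)*5 + 79 = 4*5 + 79 = 20 + 79 = 99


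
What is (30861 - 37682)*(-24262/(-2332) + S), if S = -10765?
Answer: 85534378239/1166 ≈ 7.3357e+7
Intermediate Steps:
(30861 - 37682)*(-24262/(-2332) + S) = (30861 - 37682)*(-24262/(-2332) - 10765) = -6821*(-24262*(-1/2332) - 10765) = -6821*(12131/1166 - 10765) = -6821*(-12539859/1166) = 85534378239/1166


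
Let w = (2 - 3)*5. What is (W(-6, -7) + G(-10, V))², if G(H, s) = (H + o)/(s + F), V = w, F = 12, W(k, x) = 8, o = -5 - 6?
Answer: 25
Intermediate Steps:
o = -11
w = -5 (w = -1*5 = -5)
V = -5
G(H, s) = (-11 + H)/(12 + s) (G(H, s) = (H - 11)/(s + 12) = (-11 + H)/(12 + s))
(W(-6, -7) + G(-10, V))² = (8 + (-11 - 10)/(12 - 5))² = (8 - 21/7)² = (8 + (⅐)*(-21))² = (8 - 3)² = 5² = 25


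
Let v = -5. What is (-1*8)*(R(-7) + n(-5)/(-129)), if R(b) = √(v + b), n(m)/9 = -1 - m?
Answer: 96/43 - 16*I*√3 ≈ 2.2326 - 27.713*I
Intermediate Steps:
n(m) = -9 - 9*m (n(m) = 9*(-1 - m) = -9 - 9*m)
R(b) = √(-5 + b)
(-1*8)*(R(-7) + n(-5)/(-129)) = (-1*8)*(√(-5 - 7) + (-9 - 9*(-5))/(-129)) = -8*(√(-12) + (-9 + 45)*(-1/129)) = -8*(2*I*√3 + 36*(-1/129)) = -8*(2*I*√3 - 12/43) = -8*(-12/43 + 2*I*√3) = 96/43 - 16*I*√3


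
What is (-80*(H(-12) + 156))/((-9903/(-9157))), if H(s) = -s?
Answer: -41023360/3301 ≈ -12428.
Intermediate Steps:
(-80*(H(-12) + 156))/((-9903/(-9157))) = (-80*(-1*(-12) + 156))/((-9903/(-9157))) = (-80*(12 + 156))/((-9903*(-1/9157))) = (-80*168)/(9903/9157) = -13440*9157/9903 = -41023360/3301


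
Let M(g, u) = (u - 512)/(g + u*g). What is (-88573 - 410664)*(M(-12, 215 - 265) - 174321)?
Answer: 25586223250235/294 ≈ 8.7028e+10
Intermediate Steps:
M(g, u) = (-512 + u)/(g + g*u)
(-88573 - 410664)*(M(-12, 215 - 265) - 174321) = (-88573 - 410664)*((-512 + (215 - 265))/((-12)*(1 + (215 - 265))) - 174321) = -499237*(-(-512 - 50)/(12*(1 - 50)) - 174321) = -499237*(-1/12*(-562)/(-49) - 174321) = -499237*(-1/12*(-1/49)*(-562) - 174321) = -499237*(-281/294 - 174321) = -499237*(-51250655/294) = 25586223250235/294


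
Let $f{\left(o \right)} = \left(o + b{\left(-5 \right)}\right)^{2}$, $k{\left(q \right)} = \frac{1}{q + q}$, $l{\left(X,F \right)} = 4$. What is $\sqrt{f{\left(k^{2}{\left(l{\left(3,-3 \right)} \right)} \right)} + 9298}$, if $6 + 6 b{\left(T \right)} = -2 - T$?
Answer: $\frac{\sqrt{38085569}}{64} \approx 96.427$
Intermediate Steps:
$b{\left(T \right)} = - \frac{4}{3} - \frac{T}{6}$ ($b{\left(T \right)} = -1 + \frac{-2 - T}{6} = -1 - \left(\frac{1}{3} + \frac{T}{6}\right) = - \frac{4}{3} - \frac{T}{6}$)
$k{\left(q \right)} = \frac{1}{2 q}$
$f{\left(o \right)} = \left(- \frac{1}{2} + o\right)^{2}$ ($f{\left(o \right)} = \left(o - \frac{1}{2}\right)^{2} = \left(- \frac{1}{2} + o\right)^{2}$)
$\sqrt{f{\left(k^{2}{\left(l{\left(3,-3 \right)} \right)} \right)} + 9298} = \sqrt{\frac{\left(-1 + 2 \left(\frac{1}{2 \cdot 4}\right)^{2}\right)^{2}}{4} + 9298} = \sqrt{\frac{\left(-1 + 2 \left(\frac{1}{2} \cdot \frac{1}{4}\right)^{2}\right)^{2}}{4} + 9298} = \sqrt{\frac{\left(-1 + \frac{2}{64}\right)^{2}}{4} + 9298} = \sqrt{\frac{\left(-1 + 2 \cdot \frac{1}{64}\right)^{2}}{4} + 9298} = \sqrt{\frac{\left(-1 + \frac{1}{32}\right)^{2}}{4} + 9298} = \sqrt{\frac{\left(- \frac{31}{32}\right)^{2}}{4} + 9298} = \sqrt{\frac{1}{4} \cdot \frac{961}{1024} + 9298} = \sqrt{\frac{961}{4096} + 9298} = \sqrt{\frac{38085569}{4096}} = \frac{\sqrt{38085569}}{64}$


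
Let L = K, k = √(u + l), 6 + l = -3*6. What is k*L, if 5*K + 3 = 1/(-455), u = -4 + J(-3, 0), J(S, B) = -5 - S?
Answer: -1366*I*√30/2275 ≈ -3.2887*I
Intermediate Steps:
u = -6 (u = -4 + (-5 - 1*(-3)) = -4 + (-5 + 3) = -4 - 2 = -6)
l = -24 (l = -6 - 3*6 = -6 - 18 = -24)
K = -1366/2275 (K = -⅗ + (⅕)/(-455) = -⅗ + (⅕)*(-1/455) = -⅗ - 1/2275 = -1366/2275 ≈ -0.60044)
k = I*√30 (k = √(-6 - 24) = √(-30) = I*√30 ≈ 5.4772*I)
L = -1366/2275 ≈ -0.60044
k*L = (I*√30)*(-1366/2275) = -1366*I*√30/2275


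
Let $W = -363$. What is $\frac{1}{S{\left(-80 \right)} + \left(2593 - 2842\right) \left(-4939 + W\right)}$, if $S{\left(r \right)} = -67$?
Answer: $\frac{1}{1320131} \approx 7.575 \cdot 10^{-7}$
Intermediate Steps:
$\frac{1}{S{\left(-80 \right)} + \left(2593 - 2842\right) \left(-4939 + W\right)} = \frac{1}{-67 + \left(2593 - 2842\right) \left(-4939 - 363\right)} = \frac{1}{-67 - -1320198} = \frac{1}{-67 + 1320198} = \frac{1}{1320131}$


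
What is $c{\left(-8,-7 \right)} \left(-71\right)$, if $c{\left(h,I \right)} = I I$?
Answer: $-3479$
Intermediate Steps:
$c{\left(h,I \right)} = I^{2}$
$c{\left(-8,-7 \right)} \left(-71\right) = \left(-7\right)^{2} \left(-71\right) = 49 \left(-71\right) = -3479$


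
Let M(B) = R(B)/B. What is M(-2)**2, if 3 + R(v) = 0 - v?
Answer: 1/4 ≈ 0.25000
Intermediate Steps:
R(v) = -3 - v (R(v) = -3 + (0 - v) = -3 - v)
M(B) = (-3 - B)/B
M(-2)**2 = ((-3 - 1*(-2))/(-2))**2 = (-(-3 + 2)/2)**2 = (-1/2*(-1))**2 = (1/2)**2 = 1/4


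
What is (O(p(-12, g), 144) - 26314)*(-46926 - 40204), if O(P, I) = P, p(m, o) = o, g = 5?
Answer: 2292303170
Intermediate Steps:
(O(p(-12, g), 144) - 26314)*(-46926 - 40204) = (5 - 26314)*(-46926 - 40204) = -26309*(-87130) = 2292303170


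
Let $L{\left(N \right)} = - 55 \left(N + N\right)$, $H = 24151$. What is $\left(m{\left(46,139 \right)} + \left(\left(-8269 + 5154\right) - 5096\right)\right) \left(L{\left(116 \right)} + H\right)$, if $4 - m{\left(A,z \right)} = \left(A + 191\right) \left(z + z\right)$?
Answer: $-843993363$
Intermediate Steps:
$m{\left(A,z \right)} = 4 - 2 z \left(191 + A\right)$ ($m{\left(A,z \right)} = 4 - \left(A + 191\right) \left(z + z\right) = 4 - \left(191 + A\right) 2 z = 4 - 2 z \left(191 + A\right)$)
$L{\left(N \right)} = - 110 N$ ($L{\left(N \right)} = - 55 \cdot 2 N = - 110 N$)
$\left(m{\left(46,139 \right)} + \left(\left(-8269 + 5154\right) - 5096\right)\right) \left(L{\left(116 \right)} + H\right) = \left(\left(4 - 53098 - 92 \cdot 139\right) + \left(\left(-8269 + 5154\right) - 5096\right)\right) \left(\left(-110\right) 116 + 24151\right) = \left(\left(4 - 53098 - 12788\right) - 8211\right) \left(-12760 + 24151\right) = \left(-65882 - 8211\right) 11391 = \left(-74093\right) 11391 = -843993363$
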